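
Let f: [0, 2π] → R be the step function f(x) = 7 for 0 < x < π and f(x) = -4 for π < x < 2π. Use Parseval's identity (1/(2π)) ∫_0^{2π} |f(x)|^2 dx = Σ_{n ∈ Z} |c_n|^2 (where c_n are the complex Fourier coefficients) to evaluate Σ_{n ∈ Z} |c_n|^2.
Σ |c_n|^2 = 65/2

Parseval equates the L^2 energy of f (normalised by 1/(2π)) with the ℓ^2 sum of its Fourier coefficients: (1/(2π)) ∫_0^{2π} |f|^2 = Σ |c_n|^2.
Compute the left side: (1/(2π)) [∫_0^π 7^2 dx + ∫_π^{2π} (-4)^2 dx] = (1/(2π)) · (49π + 16π) = (49 + 16)/2 = 65/2.
So Σ_{n ∈ Z} |c_n|^2 = 65/2.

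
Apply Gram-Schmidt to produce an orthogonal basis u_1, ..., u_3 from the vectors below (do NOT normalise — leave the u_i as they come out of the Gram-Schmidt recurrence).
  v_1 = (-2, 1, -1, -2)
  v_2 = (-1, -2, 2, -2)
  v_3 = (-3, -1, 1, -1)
Orthogonal basis:
  u_1 = (-2, 1, -1, -2)
  u_2 = (-3/5, -11/5, 11/5, -8/5)
  u_3 = (-10/7, -5/21, 5/21, 25/21)

Apply the Gram-Schmidt recurrence
  u_1 = v_1
  u_i = v_i − Σ_{j<i} ((v_i · u_j) / (u_j · u_j)) · u_j.

Step by step this gives:
  u_1 = (-2, 1, -1, -2)
  u_2 = (-3/5, -11/5, 11/5, -8/5)
  u_3 = (-10/7, -5/21, 5/21, 25/21)

Orthogonality check:
  u_2 · u_1 = 0 (should be 0)
  u_3 · u_1 = 0 (should be 0)
  u_3 · u_2 = 0 (should be 0)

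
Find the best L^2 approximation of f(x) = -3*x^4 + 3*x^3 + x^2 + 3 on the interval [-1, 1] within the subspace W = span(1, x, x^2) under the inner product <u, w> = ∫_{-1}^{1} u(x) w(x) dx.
g(x) = -11*x^2/7 + 9*x/5 + 114/35

The best approximation g ∈ W is the orthogonal projection of f onto W. Writing g = a_0 + a_1 x + a_2 x^2, the coefficients solve the normal equations G · a = b where
  G_{ij} = <φ_i, φ_j> and b_i = <f, φ_i>, with φ_0 = 1, φ_1 = x, φ_2 = x^2.
G =
  [2, 0, 2/3]
  [0, 2/3, 0]
  [2/3, 0, 2/5],
b = (82/15, 6/5, 54/35).
Solving gives a_0 = 114/35, a_1 = 9/5, a_2 = -11/7, so
  g(x) = -11*x^2/7 + 9*x/5 + 114/35.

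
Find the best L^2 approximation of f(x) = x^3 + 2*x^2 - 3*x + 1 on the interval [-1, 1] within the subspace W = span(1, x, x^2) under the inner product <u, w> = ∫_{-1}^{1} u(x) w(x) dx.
g(x) = 2*x^2 - 12*x/5 + 1

The best approximation g ∈ W is the orthogonal projection of f onto W. Writing g = a_0 + a_1 x + a_2 x^2, the coefficients solve the normal equations G · a = b where
  G_{ij} = <φ_i, φ_j> and b_i = <f, φ_i>, with φ_0 = 1, φ_1 = x, φ_2 = x^2.
G =
  [2, 0, 2/3]
  [0, 2/3, 0]
  [2/3, 0, 2/5],
b = (10/3, -8/5, 22/15).
Solving gives a_0 = 1, a_1 = -12/5, a_2 = 2, so
  g(x) = 2*x^2 - 12*x/5 + 1.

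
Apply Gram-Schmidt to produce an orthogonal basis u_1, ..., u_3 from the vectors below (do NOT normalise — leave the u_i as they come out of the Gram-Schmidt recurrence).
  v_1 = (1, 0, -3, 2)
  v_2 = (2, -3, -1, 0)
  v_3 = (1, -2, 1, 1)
Orthogonal basis:
  u_1 = (1, 0, -3, 2)
  u_2 = (23/14, -3, 1/14, -5/7)
  u_3 = (10/171, -16/57, 164/171, 241/171)

Apply the Gram-Schmidt recurrence
  u_1 = v_1
  u_i = v_i − Σ_{j<i} ((v_i · u_j) / (u_j · u_j)) · u_j.

Step by step this gives:
  u_1 = (1, 0, -3, 2)
  u_2 = (23/14, -3, 1/14, -5/7)
  u_3 = (10/171, -16/57, 164/171, 241/171)

Orthogonality check:
  u_2 · u_1 = 0 (should be 0)
  u_3 · u_1 = 0 (should be 0)
  u_3 · u_2 = 0 (should be 0)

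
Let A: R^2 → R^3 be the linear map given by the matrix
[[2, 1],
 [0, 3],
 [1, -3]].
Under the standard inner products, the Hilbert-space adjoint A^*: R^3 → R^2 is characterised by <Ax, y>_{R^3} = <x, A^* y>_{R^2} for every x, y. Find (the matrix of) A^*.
A^* = A^T =
[[2, 0, 1],
 [1, 3, -3]]

For real matrices with standard dot products, the defining identity <Ax, y> = <x, A^* y> gives (Ax)^T y = x^T (A^*) y, i.e. x^T A^T y = x^T (A^*) y. Since this holds for all x, y, we must have A^* = A^T. Therefore
A^* =
[[2, 0, 1],
 [1, 3, -3]].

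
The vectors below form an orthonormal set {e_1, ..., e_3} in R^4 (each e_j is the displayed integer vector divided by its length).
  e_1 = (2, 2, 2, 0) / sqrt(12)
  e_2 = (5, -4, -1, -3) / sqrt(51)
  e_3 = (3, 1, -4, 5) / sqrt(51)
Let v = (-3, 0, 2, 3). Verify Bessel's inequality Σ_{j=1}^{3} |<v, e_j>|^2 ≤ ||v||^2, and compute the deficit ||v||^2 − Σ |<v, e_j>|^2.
Σ |<v, e_j>|^2 = 41/3; ||v||^2 = 22; deficit = 25/3

Write each e_j = u_j / sqrt(<u_j, u_j>) where u_j is the displayed integer vector. Then <v, e_j> = <v, u_j> / sqrt(<u_j, u_j>), so |<v, e_j>|^2 = <v, u_j>^2 / <u_j, u_j>.
Coefficients: <v, e_1> = -2/sqrt(12), <v, e_2> = -26/sqrt(51), <v, e_3> = -2/sqrt(51).
Square and sum: Σ |<v, e_j>|^2 = 41/3.
Compute ||v||^2 = v·v = 22.
Deficit = 22 − 41/3 = 25/3 ≥ 0, confirming Bessel's inequality. (The deficit equals ||v − Σ <v,e_j> e_j||^2, the squared distance from v to span{e_j}.)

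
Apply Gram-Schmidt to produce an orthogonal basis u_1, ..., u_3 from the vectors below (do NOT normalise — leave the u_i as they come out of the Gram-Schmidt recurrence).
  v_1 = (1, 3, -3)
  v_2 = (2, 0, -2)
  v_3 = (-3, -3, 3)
Orthogonal basis:
  u_1 = (1, 3, -3)
  u_2 = (30/19, -24/19, -14/19)
  u_3 = (-9/11, -6/11, -9/11)

Apply the Gram-Schmidt recurrence
  u_1 = v_1
  u_i = v_i − Σ_{j<i} ((v_i · u_j) / (u_j · u_j)) · u_j.

Step by step this gives:
  u_1 = (1, 3, -3)
  u_2 = (30/19, -24/19, -14/19)
  u_3 = (-9/11, -6/11, -9/11)

Orthogonality check:
  u_2 · u_1 = 0 (should be 0)
  u_3 · u_1 = 0 (should be 0)
  u_3 · u_2 = 0 (should be 0)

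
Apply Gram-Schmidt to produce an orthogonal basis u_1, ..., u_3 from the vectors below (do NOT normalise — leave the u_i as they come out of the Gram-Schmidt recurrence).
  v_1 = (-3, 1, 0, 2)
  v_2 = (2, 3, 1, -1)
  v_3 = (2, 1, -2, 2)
Orthogonal basis:
  u_1 = (-3, 1, 0, 2)
  u_2 = (13/14, 47/14, 1, -2/7)
  u_3 = (8/5, 2/5, -11/5, 11/5)

Apply the Gram-Schmidt recurrence
  u_1 = v_1
  u_i = v_i − Σ_{j<i} ((v_i · u_j) / (u_j · u_j)) · u_j.

Step by step this gives:
  u_1 = (-3, 1, 0, 2)
  u_2 = (13/14, 47/14, 1, -2/7)
  u_3 = (8/5, 2/5, -11/5, 11/5)

Orthogonality check:
  u_2 · u_1 = 0 (should be 0)
  u_3 · u_1 = 0 (should be 0)
  u_3 · u_2 = 0 (should be 0)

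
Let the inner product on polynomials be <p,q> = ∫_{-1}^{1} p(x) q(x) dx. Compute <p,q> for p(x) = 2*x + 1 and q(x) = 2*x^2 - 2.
<p,q> = -8/3

Expand the product: p(x)·q(x) = 4*x^3 + 2*x^2 - 4*x - 2.
∫_{-1}^{1} of each monomial x^k gives [2/(k+1) if k even, 0 if k odd]. Integrating term-by-term (or equivalently evaluating the antiderivative F(x) = x^4 + 2*x^3/3 - 2*x^2 - 2*x at the endpoints):
  F(1) − F(−1) = -7/3 − (1/3) = -8/3.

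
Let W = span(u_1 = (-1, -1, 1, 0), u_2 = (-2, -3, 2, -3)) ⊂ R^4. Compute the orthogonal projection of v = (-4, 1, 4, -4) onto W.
proj_W(v) = (-59/29, -85/29, 59/29, -78/29)

Set up U = [u_1 | ... | u_2] ∈ R^(4×2). The projector onto W = col(U) is P = U (U^T U)^(-1) U^T.
Compute U^T U =
  [3, 7]
  [7, 26],
and U^T v = (7, 25).
Solve U^T U · c = U^T v for the coefficients: c = (7/29, 26/29). The projection is proj_W(v) = U c.
Check: (v - proj_W(v)) · u_1 = 0  (should be 0).
Check: (v - proj_W(v)) · u_2 = 0  (should be 0).
Result: proj_W(v) = (-59/29, -85/29, 59/29, -78/29).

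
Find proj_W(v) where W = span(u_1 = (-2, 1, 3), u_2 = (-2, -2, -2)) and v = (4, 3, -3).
proj_W(v) = (92/19, 17/19, -33/19)

Set up U = [u_1 | ... | u_2] ∈ R^(3×2). The projector onto W = col(U) is P = U (U^T U)^(-1) U^T.
Compute U^T U =
  [14, -4]
  [-4, 12],
and U^T v = (-14, -8).
Solve U^T U · c = U^T v for the coefficients: c = (-25/19, -21/19). The projection is proj_W(v) = U c.
Check: (v - proj_W(v)) · u_1 = 0  (should be 0).
Check: (v - proj_W(v)) · u_2 = 0  (should be 0).
Result: proj_W(v) = (92/19, 17/19, -33/19).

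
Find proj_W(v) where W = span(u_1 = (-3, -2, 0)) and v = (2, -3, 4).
proj_W(v) = (0, 0, 0)

Set up U = [u_1 | ... | u_1] ∈ R^(3×1). The projector onto W = col(U) is P = U (U^T U)^(-1) U^T.
Compute U^T U =
  [13],
and U^T v = (0).
Solve U^T U · c = U^T v for the coefficients: c = (0). The projection is proj_W(v) = U c.
Check: (v - proj_W(v)) · u_1 = 0  (should be 0).
Result: proj_W(v) = (0, 0, 0).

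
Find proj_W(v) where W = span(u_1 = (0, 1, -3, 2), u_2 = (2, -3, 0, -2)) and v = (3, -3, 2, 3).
proj_W(v) = (10/9, -101/63, -4/21, -62/63)

Set up U = [u_1 | ... | u_2] ∈ R^(4×2). The projector onto W = col(U) is P = U (U^T U)^(-1) U^T.
Compute U^T U =
  [14, -7]
  [-7, 17],
and U^T v = (-3, 9).
Solve U^T U · c = U^T v for the coefficients: c = (4/63, 5/9). The projection is proj_W(v) = U c.
Check: (v - proj_W(v)) · u_1 = 0  (should be 0).
Check: (v - proj_W(v)) · u_2 = 0  (should be 0).
Result: proj_W(v) = (10/9, -101/63, -4/21, -62/63).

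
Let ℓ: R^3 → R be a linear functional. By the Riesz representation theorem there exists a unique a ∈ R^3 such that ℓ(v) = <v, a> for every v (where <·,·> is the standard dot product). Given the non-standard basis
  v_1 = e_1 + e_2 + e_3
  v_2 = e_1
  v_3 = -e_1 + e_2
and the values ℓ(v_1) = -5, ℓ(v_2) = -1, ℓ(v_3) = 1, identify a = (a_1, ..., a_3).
a = (-1, 0, -4)

Write a = (a_1, ..., a_3) in the standard basis. For each basis vector v_i, ℓ(v_i) = <v_i, a> is a linear equation in the a_j's. Collect the n equations into a matrix system V a = ℓ, where row i of V is v_i (expressed in the standard basis). Since V is invertible (lower-triangular with 1s on the diagonal, up to permutation), solve by back-substitution:
  V =
[[1, 1, 1],
 [1, 0, 0],
 [-1, 1, 0]]
  V a = (-5, -1, 1)
Solving gives a = (-1, 0, -4).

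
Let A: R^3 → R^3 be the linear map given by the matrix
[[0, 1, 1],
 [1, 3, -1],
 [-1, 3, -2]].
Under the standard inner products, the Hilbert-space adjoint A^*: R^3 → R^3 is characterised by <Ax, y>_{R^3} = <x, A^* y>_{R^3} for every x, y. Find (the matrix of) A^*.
A^* = A^T =
[[0, 1, -1],
 [1, 3, 3],
 [1, -1, -2]]

For real matrices with standard dot products, the defining identity <Ax, y> = <x, A^* y> gives (Ax)^T y = x^T (A^*) y, i.e. x^T A^T y = x^T (A^*) y. Since this holds for all x, y, we must have A^* = A^T. Therefore
A^* =
[[0, 1, -1],
 [1, 3, 3],
 [1, -1, -2]].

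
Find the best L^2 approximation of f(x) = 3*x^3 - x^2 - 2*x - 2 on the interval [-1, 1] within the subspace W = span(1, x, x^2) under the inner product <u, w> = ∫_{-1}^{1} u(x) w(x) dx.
g(x) = -x^2 - x/5 - 2

The best approximation g ∈ W is the orthogonal projection of f onto W. Writing g = a_0 + a_1 x + a_2 x^2, the coefficients solve the normal equations G · a = b where
  G_{ij} = <φ_i, φ_j> and b_i = <f, φ_i>, with φ_0 = 1, φ_1 = x, φ_2 = x^2.
G =
  [2, 0, 2/3]
  [0, 2/3, 0]
  [2/3, 0, 2/5],
b = (-14/3, -2/15, -26/15).
Solving gives a_0 = -2, a_1 = -1/5, a_2 = -1, so
  g(x) = -x^2 - x/5 - 2.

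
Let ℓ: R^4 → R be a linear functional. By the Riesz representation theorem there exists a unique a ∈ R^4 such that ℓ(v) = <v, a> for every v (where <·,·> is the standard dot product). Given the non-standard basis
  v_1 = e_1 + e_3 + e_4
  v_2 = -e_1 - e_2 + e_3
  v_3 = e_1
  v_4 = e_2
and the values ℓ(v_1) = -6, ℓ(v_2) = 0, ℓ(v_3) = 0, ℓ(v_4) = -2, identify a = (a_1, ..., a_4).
a = (0, -2, -2, -4)

Write a = (a_1, ..., a_4) in the standard basis. For each basis vector v_i, ℓ(v_i) = <v_i, a> is a linear equation in the a_j's. Collect the n equations into a matrix system V a = ℓ, where row i of V is v_i (expressed in the standard basis). Since V is invertible (lower-triangular with 1s on the diagonal, up to permutation), solve by back-substitution:
  V =
[[1, 0, 1, 1],
 [-1, -1, 1, 0],
 [1, 0, 0, 0],
 [0, 1, 0, 0]]
  V a = (-6, 0, 0, -2)
Solving gives a = (0, -2, -2, -4).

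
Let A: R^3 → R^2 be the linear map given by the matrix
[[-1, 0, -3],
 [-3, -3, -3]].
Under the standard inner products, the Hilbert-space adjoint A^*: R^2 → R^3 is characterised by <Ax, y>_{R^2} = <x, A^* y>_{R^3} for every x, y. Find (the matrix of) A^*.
A^* = A^T =
[[-1, -3],
 [0, -3],
 [-3, -3]]

For real matrices with standard dot products, the defining identity <Ax, y> = <x, A^* y> gives (Ax)^T y = x^T (A^*) y, i.e. x^T A^T y = x^T (A^*) y. Since this holds for all x, y, we must have A^* = A^T. Therefore
A^* =
[[-1, -3],
 [0, -3],
 [-3, -3]].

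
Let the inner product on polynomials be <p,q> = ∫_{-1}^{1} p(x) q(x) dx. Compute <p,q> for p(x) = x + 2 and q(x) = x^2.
<p,q> = 4/3

Expand the product: p(x)·q(x) = x^3 + 2*x^2.
∫_{-1}^{1} of each monomial x^k gives [2/(k+1) if k even, 0 if k odd]. Integrating term-by-term (or equivalently evaluating the antiderivative F(x) = x^4/4 + 2*x^3/3 at the endpoints):
  F(1) − F(−1) = 11/12 − (-5/12) = 4/3.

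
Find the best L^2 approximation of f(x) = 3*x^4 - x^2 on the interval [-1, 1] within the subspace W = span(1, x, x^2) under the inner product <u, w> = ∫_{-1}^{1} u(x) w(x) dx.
g(x) = 11*x^2/7 - 9/35

The best approximation g ∈ W is the orthogonal projection of f onto W. Writing g = a_0 + a_1 x + a_2 x^2, the coefficients solve the normal equations G · a = b where
  G_{ij} = <φ_i, φ_j> and b_i = <f, φ_i>, with φ_0 = 1, φ_1 = x, φ_2 = x^2.
G =
  [2, 0, 2/3]
  [0, 2/3, 0]
  [2/3, 0, 2/5],
b = (8/15, 0, 16/35).
Solving gives a_0 = -9/35, a_1 = 0, a_2 = 11/7, so
  g(x) = 11*x^2/7 - 9/35.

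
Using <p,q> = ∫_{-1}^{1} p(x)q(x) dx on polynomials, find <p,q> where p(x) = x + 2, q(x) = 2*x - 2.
<p,q> = -20/3

Expand the product: p(x)·q(x) = 2*x^2 + 2*x - 4.
∫_{-1}^{1} of each monomial x^k gives [2/(k+1) if k even, 0 if k odd]. Integrating term-by-term (or equivalently evaluating the antiderivative F(x) = 2*x^3/3 + x^2 - 4*x at the endpoints):
  F(1) − F(−1) = -7/3 − (13/3) = -20/3.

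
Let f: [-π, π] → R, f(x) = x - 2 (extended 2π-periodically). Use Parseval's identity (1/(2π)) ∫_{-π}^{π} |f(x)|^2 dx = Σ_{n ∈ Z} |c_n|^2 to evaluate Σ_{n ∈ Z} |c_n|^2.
Σ |c_n|^2 = π^2/3 + 4

Expand and integrate term by term over [-π, π]:
  ∫ (x)^2 dx = 1·(2π^3/3); ∫ 2·1·(-2)·x dx = 0 (odd integrand); ∫ (-2)^2 dx = 4·2π.
So (1/(2π)) ∫_{-π}^{π} (x - 2)^2 dx = 1π^2/3 + 4 = π^2/3 + 4.
Parseval ⇒ Σ |c_n|^2 = π^2/3 + 4.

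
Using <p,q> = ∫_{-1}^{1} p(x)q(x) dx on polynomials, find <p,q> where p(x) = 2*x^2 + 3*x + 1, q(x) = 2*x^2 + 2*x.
<p,q> = 104/15

Expand the product: p(x)·q(x) = 4*x^4 + 10*x^3 + 8*x^2 + 2*x.
∫_{-1}^{1} of each monomial x^k gives [2/(k+1) if k even, 0 if k odd]. Integrating term-by-term (or equivalently evaluating the antiderivative F(x) = 4*x^5/5 + 5*x^4/2 + 8*x^3/3 + x^2 at the endpoints):
  F(1) − F(−1) = 209/30 − (1/30) = 104/15.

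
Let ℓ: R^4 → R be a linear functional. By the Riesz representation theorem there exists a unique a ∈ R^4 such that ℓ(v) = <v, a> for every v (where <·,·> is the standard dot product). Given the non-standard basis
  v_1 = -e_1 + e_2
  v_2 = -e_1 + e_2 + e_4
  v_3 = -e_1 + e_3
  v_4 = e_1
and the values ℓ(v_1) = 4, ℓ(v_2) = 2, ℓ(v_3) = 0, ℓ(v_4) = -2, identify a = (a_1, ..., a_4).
a = (-2, 2, -2, -2)

Write a = (a_1, ..., a_4) in the standard basis. For each basis vector v_i, ℓ(v_i) = <v_i, a> is a linear equation in the a_j's. Collect the n equations into a matrix system V a = ℓ, where row i of V is v_i (expressed in the standard basis). Since V is invertible (lower-triangular with 1s on the diagonal, up to permutation), solve by back-substitution:
  V =
[[-1, 1, 0, 0],
 [-1, 1, 0, 1],
 [-1, 0, 1, 0],
 [1, 0, 0, 0]]
  V a = (4, 2, 0, -2)
Solving gives a = (-2, 2, -2, -2).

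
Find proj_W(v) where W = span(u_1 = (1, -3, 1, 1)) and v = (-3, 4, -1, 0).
proj_W(v) = (-4/3, 4, -4/3, -4/3)

Set up U = [u_1 | ... | u_1] ∈ R^(4×1). The projector onto W = col(U) is P = U (U^T U)^(-1) U^T.
Compute U^T U =
  [12],
and U^T v = (-16).
Solve U^T U · c = U^T v for the coefficients: c = (-4/3). The projection is proj_W(v) = U c.
Check: (v - proj_W(v)) · u_1 = 0  (should be 0).
Result: proj_W(v) = (-4/3, 4, -4/3, -4/3).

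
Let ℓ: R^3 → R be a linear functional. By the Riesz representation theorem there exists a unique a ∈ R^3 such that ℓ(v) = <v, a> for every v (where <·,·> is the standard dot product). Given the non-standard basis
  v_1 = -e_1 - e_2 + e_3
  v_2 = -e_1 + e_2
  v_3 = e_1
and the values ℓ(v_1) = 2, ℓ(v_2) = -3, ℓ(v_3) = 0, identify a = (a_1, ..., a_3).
a = (0, -3, -1)

Write a = (a_1, ..., a_3) in the standard basis. For each basis vector v_i, ℓ(v_i) = <v_i, a> is a linear equation in the a_j's. Collect the n equations into a matrix system V a = ℓ, where row i of V is v_i (expressed in the standard basis). Since V is invertible (lower-triangular with 1s on the diagonal, up to permutation), solve by back-substitution:
  V =
[[-1, -1, 1],
 [-1, 1, 0],
 [1, 0, 0]]
  V a = (2, -3, 0)
Solving gives a = (0, -3, -1).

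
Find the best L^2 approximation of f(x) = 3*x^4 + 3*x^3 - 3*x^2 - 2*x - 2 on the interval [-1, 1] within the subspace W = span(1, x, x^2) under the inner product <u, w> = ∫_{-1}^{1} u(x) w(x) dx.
g(x) = -3*x^2/7 - x/5 - 79/35

The best approximation g ∈ W is the orthogonal projection of f onto W. Writing g = a_0 + a_1 x + a_2 x^2, the coefficients solve the normal equations G · a = b where
  G_{ij} = <φ_i, φ_j> and b_i = <f, φ_i>, with φ_0 = 1, φ_1 = x, φ_2 = x^2.
G =
  [2, 0, 2/3]
  [0, 2/3, 0]
  [2/3, 0, 2/5],
b = (-24/5, -2/15, -176/105).
Solving gives a_0 = -79/35, a_1 = -1/5, a_2 = -3/7, so
  g(x) = -3*x^2/7 - x/5 - 79/35.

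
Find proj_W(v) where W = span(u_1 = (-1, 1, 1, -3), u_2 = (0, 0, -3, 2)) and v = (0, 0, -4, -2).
proj_W(v) = (-98/75, 98/75, -244/75, -22/25)

Set up U = [u_1 | ... | u_2] ∈ R^(4×2). The projector onto W = col(U) is P = U (U^T U)^(-1) U^T.
Compute U^T U =
  [12, -9]
  [-9, 13],
and U^T v = (2, 8).
Solve U^T U · c = U^T v for the coefficients: c = (98/75, 38/25). The projection is proj_W(v) = U c.
Check: (v - proj_W(v)) · u_1 = 0  (should be 0).
Check: (v - proj_W(v)) · u_2 = 0  (should be 0).
Result: proj_W(v) = (-98/75, 98/75, -244/75, -22/25).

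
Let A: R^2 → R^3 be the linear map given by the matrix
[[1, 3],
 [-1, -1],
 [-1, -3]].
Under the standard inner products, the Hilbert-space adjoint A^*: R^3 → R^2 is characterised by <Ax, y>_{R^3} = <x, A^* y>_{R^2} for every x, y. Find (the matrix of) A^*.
A^* = A^T =
[[1, -1, -1],
 [3, -1, -3]]

For real matrices with standard dot products, the defining identity <Ax, y> = <x, A^* y> gives (Ax)^T y = x^T (A^*) y, i.e. x^T A^T y = x^T (A^*) y. Since this holds for all x, y, we must have A^* = A^T. Therefore
A^* =
[[1, -1, -1],
 [3, -1, -3]].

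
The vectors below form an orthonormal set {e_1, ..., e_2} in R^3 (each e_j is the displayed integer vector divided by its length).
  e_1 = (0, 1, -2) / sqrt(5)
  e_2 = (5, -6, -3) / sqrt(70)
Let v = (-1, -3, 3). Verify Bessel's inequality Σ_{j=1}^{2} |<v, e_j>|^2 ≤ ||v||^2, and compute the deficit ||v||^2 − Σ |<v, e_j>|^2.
Σ |<v, e_j>|^2 = 115/7; ||v||^2 = 19; deficit = 18/7

Write each e_j = u_j / sqrt(<u_j, u_j>) where u_j is the displayed integer vector. Then <v, e_j> = <v, u_j> / sqrt(<u_j, u_j>), so |<v, e_j>|^2 = <v, u_j>^2 / <u_j, u_j>.
Coefficients: <v, e_1> = -9/sqrt(5), <v, e_2> = 4/sqrt(70).
Square and sum: Σ |<v, e_j>|^2 = 115/7.
Compute ||v||^2 = v·v = 19.
Deficit = 19 − 115/7 = 18/7 ≥ 0, confirming Bessel's inequality. (The deficit equals ||v − Σ <v,e_j> e_j||^2, the squared distance from v to span{e_j}.)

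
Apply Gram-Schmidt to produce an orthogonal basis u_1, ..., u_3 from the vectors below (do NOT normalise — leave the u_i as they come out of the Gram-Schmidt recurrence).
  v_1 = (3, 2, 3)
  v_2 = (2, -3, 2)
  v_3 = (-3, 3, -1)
Orthogonal basis:
  u_1 = (3, 2, 3)
  u_2 = (13/11, -39/11, 13/11)
  u_3 = (-1, 0, 1)

Apply the Gram-Schmidt recurrence
  u_1 = v_1
  u_i = v_i − Σ_{j<i} ((v_i · u_j) / (u_j · u_j)) · u_j.

Step by step this gives:
  u_1 = (3, 2, 3)
  u_2 = (13/11, -39/11, 13/11)
  u_3 = (-1, 0, 1)

Orthogonality check:
  u_2 · u_1 = 0 (should be 0)
  u_3 · u_1 = 0 (should be 0)
  u_3 · u_2 = 0 (should be 0)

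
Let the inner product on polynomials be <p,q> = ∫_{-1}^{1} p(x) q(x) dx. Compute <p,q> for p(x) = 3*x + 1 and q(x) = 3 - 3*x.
<p,q> = 0

Expand the product: p(x)·q(x) = -9*x^2 + 6*x + 3.
∫_{-1}^{1} of each monomial x^k gives [2/(k+1) if k even, 0 if k odd]. Integrating term-by-term (or equivalently evaluating the antiderivative F(x) = -3*x^3 + 3*x^2 + 3*x at the endpoints):
  F(1) − F(−1) = 3 − (3) = 0.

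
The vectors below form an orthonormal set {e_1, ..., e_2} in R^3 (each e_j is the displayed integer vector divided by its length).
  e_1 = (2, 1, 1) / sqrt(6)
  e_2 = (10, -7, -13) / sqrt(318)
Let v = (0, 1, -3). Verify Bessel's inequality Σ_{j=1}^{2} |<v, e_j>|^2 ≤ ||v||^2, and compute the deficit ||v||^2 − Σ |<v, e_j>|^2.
Σ |<v, e_j>|^2 = 206/53; ||v||^2 = 10; deficit = 324/53

Write each e_j = u_j / sqrt(<u_j, u_j>) where u_j is the displayed integer vector. Then <v, e_j> = <v, u_j> / sqrt(<u_j, u_j>), so |<v, e_j>|^2 = <v, u_j>^2 / <u_j, u_j>.
Coefficients: <v, e_1> = -2/sqrt(6), <v, e_2> = 32/sqrt(318).
Square and sum: Σ |<v, e_j>|^2 = 206/53.
Compute ||v||^2 = v·v = 10.
Deficit = 10 − 206/53 = 324/53 ≥ 0, confirming Bessel's inequality. (The deficit equals ||v − Σ <v,e_j> e_j||^2, the squared distance from v to span{e_j}.)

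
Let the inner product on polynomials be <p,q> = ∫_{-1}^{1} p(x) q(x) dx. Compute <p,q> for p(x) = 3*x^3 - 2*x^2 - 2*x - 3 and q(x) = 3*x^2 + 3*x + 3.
<p,q> = -154/5

Expand the product: p(x)·q(x) = 9*x^5 + 3*x^4 - 3*x^3 - 21*x^2 - 15*x - 9.
∫_{-1}^{1} of each monomial x^k gives [2/(k+1) if k even, 0 if k odd]. Integrating term-by-term (or equivalently evaluating the antiderivative F(x) = 3*x^6/2 + 3*x^5/5 - 3*x^4/4 - 7*x^3 - 15*x^2/2 - 9*x at the endpoints):
  F(1) − F(−1) = -443/20 − (173/20) = -154/5.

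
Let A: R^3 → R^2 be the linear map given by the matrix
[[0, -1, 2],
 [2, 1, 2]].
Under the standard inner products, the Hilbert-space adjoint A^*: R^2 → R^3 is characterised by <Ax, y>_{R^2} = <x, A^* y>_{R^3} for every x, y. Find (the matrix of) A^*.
A^* = A^T =
[[0, 2],
 [-1, 1],
 [2, 2]]

For real matrices with standard dot products, the defining identity <Ax, y> = <x, A^* y> gives (Ax)^T y = x^T (A^*) y, i.e. x^T A^T y = x^T (A^*) y. Since this holds for all x, y, we must have A^* = A^T. Therefore
A^* =
[[0, 2],
 [-1, 1],
 [2, 2]].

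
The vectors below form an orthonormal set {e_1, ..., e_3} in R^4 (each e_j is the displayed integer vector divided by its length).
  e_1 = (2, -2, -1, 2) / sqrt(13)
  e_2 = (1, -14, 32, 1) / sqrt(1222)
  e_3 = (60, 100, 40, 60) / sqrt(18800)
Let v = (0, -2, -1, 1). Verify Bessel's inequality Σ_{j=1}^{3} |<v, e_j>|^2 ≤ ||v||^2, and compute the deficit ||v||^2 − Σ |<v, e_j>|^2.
Σ |<v, e_j>|^2 = 11/2; ||v||^2 = 6; deficit = 1/2

Write each e_j = u_j / sqrt(<u_j, u_j>) where u_j is the displayed integer vector. Then <v, e_j> = <v, u_j> / sqrt(<u_j, u_j>), so |<v, e_j>|^2 = <v, u_j>^2 / <u_j, u_j>.
Coefficients: <v, e_1> = 7/sqrt(13), <v, e_2> = -3/sqrt(1222), <v, e_3> = -180/sqrt(18800).
Square and sum: Σ |<v, e_j>|^2 = 11/2.
Compute ||v||^2 = v·v = 6.
Deficit = 6 − 11/2 = 1/2 ≥ 0, confirming Bessel's inequality. (The deficit equals ||v − Σ <v,e_j> e_j||^2, the squared distance from v to span{e_j}.)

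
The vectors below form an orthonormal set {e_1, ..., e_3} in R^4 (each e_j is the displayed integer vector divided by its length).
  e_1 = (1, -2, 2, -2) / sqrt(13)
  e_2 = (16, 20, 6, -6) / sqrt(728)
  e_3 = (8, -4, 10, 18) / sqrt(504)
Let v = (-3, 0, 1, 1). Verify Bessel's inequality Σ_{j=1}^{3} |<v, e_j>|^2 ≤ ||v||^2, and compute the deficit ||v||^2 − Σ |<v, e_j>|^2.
Σ |<v, e_j>|^2 = 35/9; ||v||^2 = 11; deficit = 64/9

Write each e_j = u_j / sqrt(<u_j, u_j>) where u_j is the displayed integer vector. Then <v, e_j> = <v, u_j> / sqrt(<u_j, u_j>), so |<v, e_j>|^2 = <v, u_j>^2 / <u_j, u_j>.
Coefficients: <v, e_1> = -3/sqrt(13), <v, e_2> = -48/sqrt(728), <v, e_3> = 4/sqrt(504).
Square and sum: Σ |<v, e_j>|^2 = 35/9.
Compute ||v||^2 = v·v = 11.
Deficit = 11 − 35/9 = 64/9 ≥ 0, confirming Bessel's inequality. (The deficit equals ||v − Σ <v,e_j> e_j||^2, the squared distance from v to span{e_j}.)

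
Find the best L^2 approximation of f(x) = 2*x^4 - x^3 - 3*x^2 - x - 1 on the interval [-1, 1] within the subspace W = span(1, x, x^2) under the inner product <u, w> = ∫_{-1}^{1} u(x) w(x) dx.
g(x) = -9*x^2/7 - 8*x/5 - 41/35

The best approximation g ∈ W is the orthogonal projection of f onto W. Writing g = a_0 + a_1 x + a_2 x^2, the coefficients solve the normal equations G · a = b where
  G_{ij} = <φ_i, φ_j> and b_i = <f, φ_i>, with φ_0 = 1, φ_1 = x, φ_2 = x^2.
G =
  [2, 0, 2/3]
  [0, 2/3, 0]
  [2/3, 0, 2/5],
b = (-16/5, -16/15, -136/105).
Solving gives a_0 = -41/35, a_1 = -8/5, a_2 = -9/7, so
  g(x) = -9*x^2/7 - 8*x/5 - 41/35.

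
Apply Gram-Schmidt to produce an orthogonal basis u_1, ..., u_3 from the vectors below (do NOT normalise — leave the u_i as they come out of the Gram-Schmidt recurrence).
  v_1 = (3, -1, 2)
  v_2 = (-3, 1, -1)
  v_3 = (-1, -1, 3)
Orthogonal basis:
  u_1 = (3, -1, 2)
  u_2 = (-3/7, 1/7, 5/7)
  u_3 = (-2/5, -6/5, 0)

Apply the Gram-Schmidt recurrence
  u_1 = v_1
  u_i = v_i − Σ_{j<i} ((v_i · u_j) / (u_j · u_j)) · u_j.

Step by step this gives:
  u_1 = (3, -1, 2)
  u_2 = (-3/7, 1/7, 5/7)
  u_3 = (-2/5, -6/5, 0)

Orthogonality check:
  u_2 · u_1 = 0 (should be 0)
  u_3 · u_1 = 0 (should be 0)
  u_3 · u_2 = 0 (should be 0)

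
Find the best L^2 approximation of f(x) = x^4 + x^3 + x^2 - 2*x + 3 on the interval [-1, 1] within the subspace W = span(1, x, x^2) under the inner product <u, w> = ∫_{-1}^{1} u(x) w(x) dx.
g(x) = 13*x^2/7 - 7*x/5 + 102/35

The best approximation g ∈ W is the orthogonal projection of f onto W. Writing g = a_0 + a_1 x + a_2 x^2, the coefficients solve the normal equations G · a = b where
  G_{ij} = <φ_i, φ_j> and b_i = <f, φ_i>, with φ_0 = 1, φ_1 = x, φ_2 = x^2.
G =
  [2, 0, 2/3]
  [0, 2/3, 0]
  [2/3, 0, 2/5],
b = (106/15, -14/15, 94/35).
Solving gives a_0 = 102/35, a_1 = -7/5, a_2 = 13/7, so
  g(x) = 13*x^2/7 - 7*x/5 + 102/35.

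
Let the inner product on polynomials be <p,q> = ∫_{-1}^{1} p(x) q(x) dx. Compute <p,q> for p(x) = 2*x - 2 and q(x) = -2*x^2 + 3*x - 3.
<p,q> = 56/3

Expand the product: p(x)·q(x) = -4*x^3 + 10*x^2 - 12*x + 6.
∫_{-1}^{1} of each monomial x^k gives [2/(k+1) if k even, 0 if k odd]. Integrating term-by-term (or equivalently evaluating the antiderivative F(x) = -x^4 + 10*x^3/3 - 6*x^2 + 6*x at the endpoints):
  F(1) − F(−1) = 7/3 − (-49/3) = 56/3.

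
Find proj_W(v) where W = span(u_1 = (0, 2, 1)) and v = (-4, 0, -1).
proj_W(v) = (0, -2/5, -1/5)

Set up U = [u_1 | ... | u_1] ∈ R^(3×1). The projector onto W = col(U) is P = U (U^T U)^(-1) U^T.
Compute U^T U =
  [5],
and U^T v = (-1).
Solve U^T U · c = U^T v for the coefficients: c = (-1/5). The projection is proj_W(v) = U c.
Check: (v - proj_W(v)) · u_1 = 0  (should be 0).
Result: proj_W(v) = (0, -2/5, -1/5).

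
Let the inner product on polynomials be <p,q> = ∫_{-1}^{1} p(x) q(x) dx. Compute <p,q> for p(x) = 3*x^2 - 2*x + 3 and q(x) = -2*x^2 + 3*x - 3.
<p,q> = -172/5

Expand the product: p(x)·q(x) = -6*x^4 + 13*x^3 - 21*x^2 + 15*x - 9.
∫_{-1}^{1} of each monomial x^k gives [2/(k+1) if k even, 0 if k odd]. Integrating term-by-term (or equivalently evaluating the antiderivative F(x) = -6*x^5/5 + 13*x^4/4 - 7*x^3 + 15*x^2/2 - 9*x at the endpoints):
  F(1) − F(−1) = -129/20 − (559/20) = -172/5.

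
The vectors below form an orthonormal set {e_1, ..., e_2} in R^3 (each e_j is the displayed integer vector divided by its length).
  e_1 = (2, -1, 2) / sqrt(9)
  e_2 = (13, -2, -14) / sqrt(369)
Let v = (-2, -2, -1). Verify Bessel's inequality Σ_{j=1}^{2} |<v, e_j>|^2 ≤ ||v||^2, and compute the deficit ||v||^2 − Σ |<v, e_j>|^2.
Σ |<v, e_j>|^2 = 80/41; ||v||^2 = 9; deficit = 289/41

Write each e_j = u_j / sqrt(<u_j, u_j>) where u_j is the displayed integer vector. Then <v, e_j> = <v, u_j> / sqrt(<u_j, u_j>), so |<v, e_j>|^2 = <v, u_j>^2 / <u_j, u_j>.
Coefficients: <v, e_1> = -4/sqrt(9), <v, e_2> = -8/sqrt(369).
Square and sum: Σ |<v, e_j>|^2 = 80/41.
Compute ||v||^2 = v·v = 9.
Deficit = 9 − 80/41 = 289/41 ≥ 0, confirming Bessel's inequality. (The deficit equals ||v − Σ <v,e_j> e_j||^2, the squared distance from v to span{e_j}.)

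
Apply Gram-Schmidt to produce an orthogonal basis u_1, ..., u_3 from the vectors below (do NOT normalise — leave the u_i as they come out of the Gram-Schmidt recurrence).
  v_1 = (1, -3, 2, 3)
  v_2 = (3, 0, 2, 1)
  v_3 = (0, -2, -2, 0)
Orthogonal basis:
  u_1 = (1, -3, 2, 3)
  u_2 = (59/23, 30/23, 26/23, -7/23)
  u_3 = (134/111, -40/37, -178/111, -46/111)

Apply the Gram-Schmidt recurrence
  u_1 = v_1
  u_i = v_i − Σ_{j<i} ((v_i · u_j) / (u_j · u_j)) · u_j.

Step by step this gives:
  u_1 = (1, -3, 2, 3)
  u_2 = (59/23, 30/23, 26/23, -7/23)
  u_3 = (134/111, -40/37, -178/111, -46/111)

Orthogonality check:
  u_2 · u_1 = 0 (should be 0)
  u_3 · u_1 = 0 (should be 0)
  u_3 · u_2 = 0 (should be 0)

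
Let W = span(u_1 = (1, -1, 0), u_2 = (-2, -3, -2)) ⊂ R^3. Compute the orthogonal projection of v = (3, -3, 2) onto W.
proj_W(v) = (119/33, -79/33, 16/33)

Set up U = [u_1 | ... | u_2] ∈ R^(3×2). The projector onto W = col(U) is P = U (U^T U)^(-1) U^T.
Compute U^T U =
  [2, 1]
  [1, 17],
and U^T v = (6, -1).
Solve U^T U · c = U^T v for the coefficients: c = (103/33, -8/33). The projection is proj_W(v) = U c.
Check: (v - proj_W(v)) · u_1 = 0  (should be 0).
Check: (v - proj_W(v)) · u_2 = 0  (should be 0).
Result: proj_W(v) = (119/33, -79/33, 16/33).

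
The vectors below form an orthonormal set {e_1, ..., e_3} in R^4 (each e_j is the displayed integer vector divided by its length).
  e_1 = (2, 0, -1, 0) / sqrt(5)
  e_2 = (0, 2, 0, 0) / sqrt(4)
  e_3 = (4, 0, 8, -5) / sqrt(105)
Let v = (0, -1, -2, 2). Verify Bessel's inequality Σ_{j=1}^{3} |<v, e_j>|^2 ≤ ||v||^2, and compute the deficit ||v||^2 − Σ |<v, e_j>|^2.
Σ |<v, e_j>|^2 = 173/21; ||v||^2 = 9; deficit = 16/21

Write each e_j = u_j / sqrt(<u_j, u_j>) where u_j is the displayed integer vector. Then <v, e_j> = <v, u_j> / sqrt(<u_j, u_j>), so |<v, e_j>|^2 = <v, u_j>^2 / <u_j, u_j>.
Coefficients: <v, e_1> = 2/sqrt(5), <v, e_2> = -2/sqrt(4), <v, e_3> = -26/sqrt(105).
Square and sum: Σ |<v, e_j>|^2 = 173/21.
Compute ||v||^2 = v·v = 9.
Deficit = 9 − 173/21 = 16/21 ≥ 0, confirming Bessel's inequality. (The deficit equals ||v − Σ <v,e_j> e_j||^2, the squared distance from v to span{e_j}.)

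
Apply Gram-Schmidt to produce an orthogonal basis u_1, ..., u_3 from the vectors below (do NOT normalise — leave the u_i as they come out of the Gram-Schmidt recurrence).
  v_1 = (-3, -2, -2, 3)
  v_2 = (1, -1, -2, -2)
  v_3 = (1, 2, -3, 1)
Orthogonal basis:
  u_1 = (-3, -2, -2, 3)
  u_2 = (17/26, -16/13, -29/13, -43/26)
  u_3 = (254/251, 644/251, -527/251, 332/251)

Apply the Gram-Schmidt recurrence
  u_1 = v_1
  u_i = v_i − Σ_{j<i} ((v_i · u_j) / (u_j · u_j)) · u_j.

Step by step this gives:
  u_1 = (-3, -2, -2, 3)
  u_2 = (17/26, -16/13, -29/13, -43/26)
  u_3 = (254/251, 644/251, -527/251, 332/251)

Orthogonality check:
  u_2 · u_1 = 0 (should be 0)
  u_3 · u_1 = 0 (should be 0)
  u_3 · u_2 = 0 (should be 0)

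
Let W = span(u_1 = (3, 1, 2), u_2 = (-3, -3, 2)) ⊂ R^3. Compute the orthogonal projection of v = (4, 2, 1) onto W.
proj_W(v) = (240/61, 128/61, 64/61)

Set up U = [u_1 | ... | u_2] ∈ R^(3×2). The projector onto W = col(U) is P = U (U^T U)^(-1) U^T.
Compute U^T U =
  [14, -8]
  [-8, 22],
and U^T v = (16, -16).
Solve U^T U · c = U^T v for the coefficients: c = (56/61, -24/61). The projection is proj_W(v) = U c.
Check: (v - proj_W(v)) · u_1 = 0  (should be 0).
Check: (v - proj_W(v)) · u_2 = 0  (should be 0).
Result: proj_W(v) = (240/61, 128/61, 64/61).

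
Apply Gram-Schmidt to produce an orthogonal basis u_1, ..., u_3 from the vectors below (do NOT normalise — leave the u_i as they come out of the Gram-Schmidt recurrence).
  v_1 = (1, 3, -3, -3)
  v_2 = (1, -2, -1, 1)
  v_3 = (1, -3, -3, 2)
Orthogonal basis:
  u_1 = (1, 3, -3, -3)
  u_2 = (33/28, -41/28, -43/28, 13/28)
  u_3 = (-55/57, 34/171, -127/171, 106/171)

Apply the Gram-Schmidt recurrence
  u_1 = v_1
  u_i = v_i − Σ_{j<i} ((v_i · u_j) / (u_j · u_j)) · u_j.

Step by step this gives:
  u_1 = (1, 3, -3, -3)
  u_2 = (33/28, -41/28, -43/28, 13/28)
  u_3 = (-55/57, 34/171, -127/171, 106/171)

Orthogonality check:
  u_2 · u_1 = 0 (should be 0)
  u_3 · u_1 = 0 (should be 0)
  u_3 · u_2 = 0 (should be 0)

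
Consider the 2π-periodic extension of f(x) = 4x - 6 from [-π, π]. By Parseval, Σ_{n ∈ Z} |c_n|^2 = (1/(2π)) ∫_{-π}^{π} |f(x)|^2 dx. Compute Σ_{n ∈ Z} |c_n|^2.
Σ |c_n|^2 = 16π^2/3 + 36

Expand and integrate term by term over [-π, π]:
  ∫ (4x)^2 dx = 16·(2π^3/3); ∫ 2·4·(-6)·x dx = 0 (odd integrand); ∫ (-6)^2 dx = 36·2π.
So (1/(2π)) ∫_{-π}^{π} (4x - 6)^2 dx = 16π^2/3 + 36 = 16π^2/3 + 36.
Parseval ⇒ Σ |c_n|^2 = 16π^2/3 + 36.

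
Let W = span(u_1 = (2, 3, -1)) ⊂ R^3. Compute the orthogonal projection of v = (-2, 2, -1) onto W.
proj_W(v) = (3/7, 9/14, -3/14)

Set up U = [u_1 | ... | u_1] ∈ R^(3×1). The projector onto W = col(U) is P = U (U^T U)^(-1) U^T.
Compute U^T U =
  [14],
and U^T v = (3).
Solve U^T U · c = U^T v for the coefficients: c = (3/14). The projection is proj_W(v) = U c.
Check: (v - proj_W(v)) · u_1 = 0  (should be 0).
Result: proj_W(v) = (3/7, 9/14, -3/14).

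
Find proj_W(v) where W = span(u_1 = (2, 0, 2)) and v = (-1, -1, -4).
proj_W(v) = (-5/2, 0, -5/2)

Set up U = [u_1 | ... | u_1] ∈ R^(3×1). The projector onto W = col(U) is P = U (U^T U)^(-1) U^T.
Compute U^T U =
  [8],
and U^T v = (-10).
Solve U^T U · c = U^T v for the coefficients: c = (-5/4). The projection is proj_W(v) = U c.
Check: (v - proj_W(v)) · u_1 = 0  (should be 0).
Result: proj_W(v) = (-5/2, 0, -5/2).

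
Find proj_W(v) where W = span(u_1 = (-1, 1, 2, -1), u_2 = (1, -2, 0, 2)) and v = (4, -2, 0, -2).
proj_W(v) = (12/19, -16/19, -16/19, 16/19)

Set up U = [u_1 | ... | u_2] ∈ R^(4×2). The projector onto W = col(U) is P = U (U^T U)^(-1) U^T.
Compute U^T U =
  [7, -5]
  [-5, 9],
and U^T v = (-4, 4).
Solve U^T U · c = U^T v for the coefficients: c = (-8/19, 4/19). The projection is proj_W(v) = U c.
Check: (v - proj_W(v)) · u_1 = 0  (should be 0).
Check: (v - proj_W(v)) · u_2 = 0  (should be 0).
Result: proj_W(v) = (12/19, -16/19, -16/19, 16/19).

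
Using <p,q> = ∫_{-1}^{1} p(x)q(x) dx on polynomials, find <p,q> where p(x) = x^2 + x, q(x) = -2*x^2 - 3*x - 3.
<p,q> = -24/5

Expand the product: p(x)·q(x) = -2*x^4 - 5*x^3 - 6*x^2 - 3*x.
∫_{-1}^{1} of each monomial x^k gives [2/(k+1) if k even, 0 if k odd]. Integrating term-by-term (or equivalently evaluating the antiderivative F(x) = -2*x^5/5 - 5*x^4/4 - 2*x^3 - 3*x^2/2 at the endpoints):
  F(1) − F(−1) = -103/20 − (-7/20) = -24/5.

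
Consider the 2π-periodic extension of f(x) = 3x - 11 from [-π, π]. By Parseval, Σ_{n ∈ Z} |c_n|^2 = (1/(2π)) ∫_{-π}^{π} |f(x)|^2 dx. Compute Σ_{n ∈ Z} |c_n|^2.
Σ |c_n|^2 = 3π^2 + 121

Expand and integrate term by term over [-π, π]:
  ∫ (3x)^2 dx = 9·(2π^3/3); ∫ 2·3·(-11)·x dx = 0 (odd integrand); ∫ (-11)^2 dx = 121·2π.
So (1/(2π)) ∫_{-π}^{π} (3x - 11)^2 dx = 9π^2/3 + 121 = 3π^2 + 121.
Parseval ⇒ Σ |c_n|^2 = 3π^2 + 121.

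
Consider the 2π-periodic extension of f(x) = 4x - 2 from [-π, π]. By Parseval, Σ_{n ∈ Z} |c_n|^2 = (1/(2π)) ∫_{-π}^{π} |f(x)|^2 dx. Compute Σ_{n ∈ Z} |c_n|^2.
Σ |c_n|^2 = 16π^2/3 + 4

Expand and integrate term by term over [-π, π]:
  ∫ (4x)^2 dx = 16·(2π^3/3); ∫ 2·4·(-2)·x dx = 0 (odd integrand); ∫ (-2)^2 dx = 4·2π.
So (1/(2π)) ∫_{-π}^{π} (4x - 2)^2 dx = 16π^2/3 + 4 = 16π^2/3 + 4.
Parseval ⇒ Σ |c_n|^2 = 16π^2/3 + 4.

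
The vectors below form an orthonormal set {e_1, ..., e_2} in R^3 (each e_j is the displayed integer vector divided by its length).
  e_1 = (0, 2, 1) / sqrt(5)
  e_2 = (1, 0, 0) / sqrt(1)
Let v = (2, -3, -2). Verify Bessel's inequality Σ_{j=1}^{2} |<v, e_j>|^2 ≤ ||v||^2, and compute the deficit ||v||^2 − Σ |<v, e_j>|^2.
Σ |<v, e_j>|^2 = 84/5; ||v||^2 = 17; deficit = 1/5

Write each e_j = u_j / sqrt(<u_j, u_j>) where u_j is the displayed integer vector. Then <v, e_j> = <v, u_j> / sqrt(<u_j, u_j>), so |<v, e_j>|^2 = <v, u_j>^2 / <u_j, u_j>.
Coefficients: <v, e_1> = -8/sqrt(5), <v, e_2> = 2/sqrt(1).
Square and sum: Σ |<v, e_j>|^2 = 84/5.
Compute ||v||^2 = v·v = 17.
Deficit = 17 − 84/5 = 1/5 ≥ 0, confirming Bessel's inequality. (The deficit equals ||v − Σ <v,e_j> e_j||^2, the squared distance from v to span{e_j}.)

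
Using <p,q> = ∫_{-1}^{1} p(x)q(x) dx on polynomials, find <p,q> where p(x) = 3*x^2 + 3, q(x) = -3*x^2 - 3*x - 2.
<p,q> = -128/5

Expand the product: p(x)·q(x) = -9*x^4 - 9*x^3 - 15*x^2 - 9*x - 6.
∫_{-1}^{1} of each monomial x^k gives [2/(k+1) if k even, 0 if k odd]. Integrating term-by-term (or equivalently evaluating the antiderivative F(x) = -9*x^5/5 - 9*x^4/4 - 5*x^3 - 9*x^2/2 - 6*x at the endpoints):
  F(1) − F(−1) = -391/20 − (121/20) = -128/5.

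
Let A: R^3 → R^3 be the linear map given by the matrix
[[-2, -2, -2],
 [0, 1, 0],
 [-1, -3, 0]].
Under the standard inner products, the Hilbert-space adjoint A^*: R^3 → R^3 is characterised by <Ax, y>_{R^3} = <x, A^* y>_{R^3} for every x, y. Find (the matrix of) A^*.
A^* = A^T =
[[-2, 0, -1],
 [-2, 1, -3],
 [-2, 0, 0]]

For real matrices with standard dot products, the defining identity <Ax, y> = <x, A^* y> gives (Ax)^T y = x^T (A^*) y, i.e. x^T A^T y = x^T (A^*) y. Since this holds for all x, y, we must have A^* = A^T. Therefore
A^* =
[[-2, 0, -1],
 [-2, 1, -3],
 [-2, 0, 0]].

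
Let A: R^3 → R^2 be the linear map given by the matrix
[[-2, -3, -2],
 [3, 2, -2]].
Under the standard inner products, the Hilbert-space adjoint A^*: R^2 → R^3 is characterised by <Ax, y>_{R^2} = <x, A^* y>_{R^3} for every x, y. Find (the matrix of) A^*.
A^* = A^T =
[[-2, 3],
 [-3, 2],
 [-2, -2]]

For real matrices with standard dot products, the defining identity <Ax, y> = <x, A^* y> gives (Ax)^T y = x^T (A^*) y, i.e. x^T A^T y = x^T (A^*) y. Since this holds for all x, y, we must have A^* = A^T. Therefore
A^* =
[[-2, 3],
 [-3, 2],
 [-2, -2]].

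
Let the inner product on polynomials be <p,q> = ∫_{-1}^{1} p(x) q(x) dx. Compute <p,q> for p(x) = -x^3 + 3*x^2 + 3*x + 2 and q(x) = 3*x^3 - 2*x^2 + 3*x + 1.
<p,q> = 178/21

Expand the product: p(x)·q(x) = -3*x^6 + 11*x^5 + 8*x^3 + 8*x^2 + 9*x + 2.
∫_{-1}^{1} of each monomial x^k gives [2/(k+1) if k even, 0 if k odd]. Integrating term-by-term (or equivalently evaluating the antiderivative F(x) = -3*x^7/7 + 11*x^6/6 + 2*x^4 + 8*x^3/3 + 9*x^2/2 + 2*x at the endpoints):
  F(1) − F(−1) = 88/7 − (86/21) = 178/21.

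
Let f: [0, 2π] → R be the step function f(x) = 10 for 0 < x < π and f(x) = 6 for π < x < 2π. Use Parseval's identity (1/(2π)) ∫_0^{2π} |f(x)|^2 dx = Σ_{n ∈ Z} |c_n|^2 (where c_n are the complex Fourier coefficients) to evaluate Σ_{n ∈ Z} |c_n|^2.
Σ |c_n|^2 = 68

Parseval equates the L^2 energy of f (normalised by 1/(2π)) with the ℓ^2 sum of its Fourier coefficients: (1/(2π)) ∫_0^{2π} |f|^2 = Σ |c_n|^2.
Compute the left side: (1/(2π)) [∫_0^π 10^2 dx + ∫_π^{2π} 6^2 dx] = (1/(2π)) · (100π + 36π) = (100 + 36)/2 = 68.
So Σ_{n ∈ Z} |c_n|^2 = 68.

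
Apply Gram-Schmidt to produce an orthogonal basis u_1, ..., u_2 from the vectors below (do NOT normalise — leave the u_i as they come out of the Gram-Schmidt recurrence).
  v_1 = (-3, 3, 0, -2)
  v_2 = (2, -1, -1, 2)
Orthogonal basis:
  u_1 = (-3, 3, 0, -2)
  u_2 = (5/22, 17/22, -1, 9/11)

Apply the Gram-Schmidt recurrence
  u_1 = v_1
  u_i = v_i − Σ_{j<i} ((v_i · u_j) / (u_j · u_j)) · u_j.

Step by step this gives:
  u_1 = (-3, 3, 0, -2)
  u_2 = (5/22, 17/22, -1, 9/11)

Orthogonality check:
  u_2 · u_1 = 0 (should be 0)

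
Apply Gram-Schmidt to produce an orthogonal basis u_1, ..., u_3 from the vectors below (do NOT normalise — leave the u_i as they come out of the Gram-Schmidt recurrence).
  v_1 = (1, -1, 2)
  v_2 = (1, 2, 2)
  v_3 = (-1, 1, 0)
Orthogonal basis:
  u_1 = (1, -1, 2)
  u_2 = (1/2, 5/2, 1)
  u_3 = (-4/5, 0, 2/5)

Apply the Gram-Schmidt recurrence
  u_1 = v_1
  u_i = v_i − Σ_{j<i} ((v_i · u_j) / (u_j · u_j)) · u_j.

Step by step this gives:
  u_1 = (1, -1, 2)
  u_2 = (1/2, 5/2, 1)
  u_3 = (-4/5, 0, 2/5)

Orthogonality check:
  u_2 · u_1 = 0 (should be 0)
  u_3 · u_1 = 0 (should be 0)
  u_3 · u_2 = 0 (should be 0)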